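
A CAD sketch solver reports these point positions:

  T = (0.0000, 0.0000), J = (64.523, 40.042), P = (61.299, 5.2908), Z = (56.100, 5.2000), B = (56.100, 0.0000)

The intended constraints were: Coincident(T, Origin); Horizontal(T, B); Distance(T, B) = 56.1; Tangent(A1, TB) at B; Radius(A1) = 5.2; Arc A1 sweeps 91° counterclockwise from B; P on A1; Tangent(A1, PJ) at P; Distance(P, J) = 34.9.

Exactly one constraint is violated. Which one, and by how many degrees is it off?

Tangent(A1, PJ) at P — off by 6.30°.

T = (0.00, 0.00) ✓; T.y = 0.00, B.y = 0.00 ✓; |TB| = 56.10 ✓; ∠(ZB, BT) = 90.00° ✓; |ZB| = 5.200 ✓; bearing(Z→P) − bearing(Z→B) = 91.00° ✓; |ZP| = 5.200 ✓; ∠(ZP, PJ) = 96.30° ✗; |PJ| = 34.90 ✓.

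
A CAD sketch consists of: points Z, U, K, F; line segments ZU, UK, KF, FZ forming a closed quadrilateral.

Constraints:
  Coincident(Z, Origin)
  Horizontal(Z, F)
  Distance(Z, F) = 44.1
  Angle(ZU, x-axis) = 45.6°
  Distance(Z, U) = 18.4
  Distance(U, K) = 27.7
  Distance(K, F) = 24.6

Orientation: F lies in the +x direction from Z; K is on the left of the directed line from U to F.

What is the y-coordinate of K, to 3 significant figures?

23.9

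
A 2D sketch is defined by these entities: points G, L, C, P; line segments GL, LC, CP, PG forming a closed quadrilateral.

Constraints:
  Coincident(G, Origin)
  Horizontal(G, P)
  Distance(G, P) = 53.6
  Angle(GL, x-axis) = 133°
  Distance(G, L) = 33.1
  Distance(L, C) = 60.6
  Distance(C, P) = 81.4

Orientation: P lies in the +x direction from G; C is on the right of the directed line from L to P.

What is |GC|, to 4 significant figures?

41.09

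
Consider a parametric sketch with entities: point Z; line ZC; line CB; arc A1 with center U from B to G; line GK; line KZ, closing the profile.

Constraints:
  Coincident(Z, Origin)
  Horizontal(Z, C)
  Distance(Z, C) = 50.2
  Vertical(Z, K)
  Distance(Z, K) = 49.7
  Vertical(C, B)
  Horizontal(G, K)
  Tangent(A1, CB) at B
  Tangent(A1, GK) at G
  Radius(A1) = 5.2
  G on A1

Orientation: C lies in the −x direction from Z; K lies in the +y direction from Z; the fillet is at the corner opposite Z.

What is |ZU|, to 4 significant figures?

63.29

Z is at the origin; ZC is horizontal with |ZC| = 50.2 and C on the −x side, so C = (-50.20, 0.000). Z and K share the same x with |ZK| = 49.7 and K on the +y side, so K = (0.000, 49.70). The virtual corner opposite Z is at (-50.20, 49.70). Tangency of A1 to CB means the radius UB is perpendicular to CB and A1 meets GK tangentially, so UG is at right angles to GK, with radius 5.2, so the center U sits 5.2 in from both sides at U = (-45.00, 44.50). Then |ZU| = |U − Z| = 63.29.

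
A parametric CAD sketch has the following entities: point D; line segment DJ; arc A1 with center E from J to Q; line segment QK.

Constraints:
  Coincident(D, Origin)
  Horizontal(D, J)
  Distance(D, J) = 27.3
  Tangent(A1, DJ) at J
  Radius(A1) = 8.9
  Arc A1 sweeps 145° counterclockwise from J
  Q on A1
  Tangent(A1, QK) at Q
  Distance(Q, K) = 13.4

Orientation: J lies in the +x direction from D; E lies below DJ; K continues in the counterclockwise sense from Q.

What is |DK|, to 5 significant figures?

40.871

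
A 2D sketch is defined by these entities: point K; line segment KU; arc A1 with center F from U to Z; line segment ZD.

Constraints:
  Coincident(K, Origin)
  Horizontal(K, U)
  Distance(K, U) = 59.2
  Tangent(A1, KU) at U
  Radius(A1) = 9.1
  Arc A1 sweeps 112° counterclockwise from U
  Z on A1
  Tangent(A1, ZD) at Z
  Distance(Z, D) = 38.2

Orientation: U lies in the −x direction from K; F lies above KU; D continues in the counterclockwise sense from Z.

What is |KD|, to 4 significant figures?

80.82

K is at the origin; K and U share the same y with |KU| = 59.2 and U on the −x side, so U = (-59.20, 0.000). A1 meets KU tangentially, so FU is at right angles to KU, so F = U + (0, 9.1) = (-59.20, 9.100). On A1, U sits at bearing -90° from F; a 112° counterclockwise sweep puts Z at bearing 22°, so Z = F + 9.1·(cos 22°, sin 22°) = (-50.76, 12.51). Since A1 is tangent to ZD there, FZ ⟂ ZD, so ZD runs along (−sin 22°, cos 22°); with |ZD| = 38.2, D = (-65.07, 47.93). Then |KD| = |D − K| = 80.82.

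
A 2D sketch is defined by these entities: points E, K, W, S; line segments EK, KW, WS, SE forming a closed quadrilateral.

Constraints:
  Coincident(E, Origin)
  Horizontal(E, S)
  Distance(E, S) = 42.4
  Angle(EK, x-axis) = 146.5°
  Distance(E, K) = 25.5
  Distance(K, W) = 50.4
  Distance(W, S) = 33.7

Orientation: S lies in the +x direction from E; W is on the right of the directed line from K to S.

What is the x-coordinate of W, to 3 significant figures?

15.5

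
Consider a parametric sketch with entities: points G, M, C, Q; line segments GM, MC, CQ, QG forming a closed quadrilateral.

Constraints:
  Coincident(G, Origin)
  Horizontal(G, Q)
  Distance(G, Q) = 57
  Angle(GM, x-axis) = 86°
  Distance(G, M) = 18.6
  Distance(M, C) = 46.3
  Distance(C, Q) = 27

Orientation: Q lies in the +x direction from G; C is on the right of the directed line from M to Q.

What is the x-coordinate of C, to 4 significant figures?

34.03

Checks: G = (0.00, 0.00) ✓; |MC| = 46.30 ✓; |CQ| = 27.00 ✓.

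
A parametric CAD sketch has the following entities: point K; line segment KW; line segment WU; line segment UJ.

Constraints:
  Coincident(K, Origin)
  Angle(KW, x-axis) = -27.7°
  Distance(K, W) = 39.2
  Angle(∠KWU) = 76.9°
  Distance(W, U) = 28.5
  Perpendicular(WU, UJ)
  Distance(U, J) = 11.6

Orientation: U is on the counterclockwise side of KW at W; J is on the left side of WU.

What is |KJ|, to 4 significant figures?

33.03

K is at the origin; KW runs at -27.7° with length 39.2, so W = 39.2·(cos -27.7°, sin -27.7°) = (34.71, -18.22). ∠KWU = 76.9°, so WU runs at -27.7° + (180° − 76.9°) = 75.40° from the x-axis; with |WU| = 28.5, U = W + 28.5·(cos 75.40°, sin 75.40°) = (41.89, 9.358). WU is perpendicular to UJ; with |UJ| = 11.6 on the left of WU, J = U + 11.6·(-0.9677, 0.2521) = (30.67, 12.28). Then |KJ| = |J − K| = 33.03.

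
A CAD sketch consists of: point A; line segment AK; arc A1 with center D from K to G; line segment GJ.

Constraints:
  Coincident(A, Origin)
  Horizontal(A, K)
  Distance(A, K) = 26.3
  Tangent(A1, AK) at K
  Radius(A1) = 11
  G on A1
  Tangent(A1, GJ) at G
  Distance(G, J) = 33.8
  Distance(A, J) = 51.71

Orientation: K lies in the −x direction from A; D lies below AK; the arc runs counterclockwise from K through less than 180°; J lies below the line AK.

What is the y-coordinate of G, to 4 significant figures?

-15.40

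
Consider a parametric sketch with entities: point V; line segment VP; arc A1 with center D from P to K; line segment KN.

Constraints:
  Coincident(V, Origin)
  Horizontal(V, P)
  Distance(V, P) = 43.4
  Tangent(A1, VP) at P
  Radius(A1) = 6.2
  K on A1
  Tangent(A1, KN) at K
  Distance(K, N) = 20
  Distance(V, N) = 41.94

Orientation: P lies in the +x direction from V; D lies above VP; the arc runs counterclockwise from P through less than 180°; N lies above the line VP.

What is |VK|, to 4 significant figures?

48.97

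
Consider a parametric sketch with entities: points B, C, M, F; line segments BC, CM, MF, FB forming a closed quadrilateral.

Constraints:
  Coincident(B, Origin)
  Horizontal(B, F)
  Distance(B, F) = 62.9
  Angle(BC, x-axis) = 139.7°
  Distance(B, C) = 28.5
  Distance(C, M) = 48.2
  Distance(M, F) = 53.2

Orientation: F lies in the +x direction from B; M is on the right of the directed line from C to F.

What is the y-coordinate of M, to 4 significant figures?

-15.87

Checks: |CM| = 48.20 ✓; |MF| = 53.20 ✓.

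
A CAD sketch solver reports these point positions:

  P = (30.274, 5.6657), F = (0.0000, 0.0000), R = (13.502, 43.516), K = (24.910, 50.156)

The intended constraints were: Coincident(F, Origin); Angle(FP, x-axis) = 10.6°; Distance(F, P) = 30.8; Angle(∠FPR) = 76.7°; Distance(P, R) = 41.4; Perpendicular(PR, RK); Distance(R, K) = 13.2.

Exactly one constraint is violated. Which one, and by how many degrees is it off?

Perpendicular(PR, RK) — off by 6.30°.

F = (0.00, 0.00) ✓; FP at 10.60° ✓; |FP| = 30.80 ✓; ∠FPR = 76.70° ✓; |PR| = 41.40 ✓; ∠(PR, RK) = 83.70° ✗; |RK| = 13.20 ✓.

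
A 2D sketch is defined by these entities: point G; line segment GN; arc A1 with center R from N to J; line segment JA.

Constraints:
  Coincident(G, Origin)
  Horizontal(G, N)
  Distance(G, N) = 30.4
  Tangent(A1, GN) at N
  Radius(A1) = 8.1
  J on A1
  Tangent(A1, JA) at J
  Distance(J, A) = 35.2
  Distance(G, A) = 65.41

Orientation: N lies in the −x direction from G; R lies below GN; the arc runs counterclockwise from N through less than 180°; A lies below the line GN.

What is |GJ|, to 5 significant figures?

37.382

G is at the origin; GN is horizontal with |GN| = 30.4 and N on the −x side, so N = (-30.400, 0.0000). Since A1 is tangent to GN there, RN ⟂ GN, so R = N + (0, -8.1) = (-30.400, -8.1000). Since RJ ⟂ JA (tangency), |RA| = √(8.1² + 35.2²) = 36.120 regardless of where J sits on A1. So A lies on both circle(G, 65.41) and circle(R, 36.120); the below-GN intersection is A = (-56.333, -33.242). J is the foot of the tangent from A: J = (-37.199, -3.6968).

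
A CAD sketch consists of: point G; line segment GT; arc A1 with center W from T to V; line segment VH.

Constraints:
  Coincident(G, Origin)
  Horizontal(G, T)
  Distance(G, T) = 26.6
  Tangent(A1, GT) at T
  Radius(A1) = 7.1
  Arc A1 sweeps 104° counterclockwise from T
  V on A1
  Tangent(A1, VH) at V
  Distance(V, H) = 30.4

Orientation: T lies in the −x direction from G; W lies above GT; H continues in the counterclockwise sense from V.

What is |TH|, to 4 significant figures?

38.32

G is at the origin; G and T share the same y with |GT| = 26.6 and T on the −x side, so T = (-26.60, 0.000). The tangent condition forces WT to be normal to GT, so W = T + (0, 7.1) = (-26.60, 7.100). On A1, T sits at bearing -90° from W; a 104° counterclockwise sweep puts V at bearing 14°, so V = W + 7.1·(cos 14°, sin 14°) = (-19.71, 8.818). Tangency of A1 to VH means the radius WV is perpendicular to VH, so VH runs along (−sin 14°, cos 14°); with |VH| = 30.4, H = (-27.07, 38.31). Then |TH| = |H − T| = 38.32.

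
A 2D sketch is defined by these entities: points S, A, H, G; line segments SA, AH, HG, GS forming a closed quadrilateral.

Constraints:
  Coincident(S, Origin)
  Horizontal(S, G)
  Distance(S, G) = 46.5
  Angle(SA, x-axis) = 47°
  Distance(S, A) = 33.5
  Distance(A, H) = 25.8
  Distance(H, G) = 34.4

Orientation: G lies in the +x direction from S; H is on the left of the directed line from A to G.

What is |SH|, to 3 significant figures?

58.0

S is at the origin; S and G share the same y with |SG| = 46.5 and G in +x, so G = (46.5, 0). SA runs at 47.0° with |SA| = 33.5, so A = (22.8, 24.5). H is determined by |AH| = 25.8 and |HG| = 34.4 together: it lies at the intersection of circle(A, 25.8) and circle(G, 34.4). With |AG| = 34.1, the foot of the radical line on AG is 9.43 from A and the perpendicular offset is √(25.8² − 9.43²) = 24.0. Taking the left-of-AG solution: H = (46.7, 34.4).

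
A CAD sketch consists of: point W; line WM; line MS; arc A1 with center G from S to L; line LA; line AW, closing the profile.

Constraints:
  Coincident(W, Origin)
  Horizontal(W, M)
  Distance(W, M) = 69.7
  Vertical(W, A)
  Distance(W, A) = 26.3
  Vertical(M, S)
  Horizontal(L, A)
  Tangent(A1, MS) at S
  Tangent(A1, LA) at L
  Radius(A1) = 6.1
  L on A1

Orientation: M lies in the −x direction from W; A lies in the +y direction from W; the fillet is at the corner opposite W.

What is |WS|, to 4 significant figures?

72.57

The virtual corner opposite W is at (-69.70, 26.30). Since A1 is tangent to MS there, GS ⟂ MS and since A1 is tangent to LA there, GL ⟂ LA, with radius 6.1, so the center G sits 6.1 in from both sides at G = (-63.60, 20.20). That places the tangent points at S = (-69.70, 20.20) on MS and L = (-63.60, 26.30) on LA. Then |WS| = |S − W| = 72.57.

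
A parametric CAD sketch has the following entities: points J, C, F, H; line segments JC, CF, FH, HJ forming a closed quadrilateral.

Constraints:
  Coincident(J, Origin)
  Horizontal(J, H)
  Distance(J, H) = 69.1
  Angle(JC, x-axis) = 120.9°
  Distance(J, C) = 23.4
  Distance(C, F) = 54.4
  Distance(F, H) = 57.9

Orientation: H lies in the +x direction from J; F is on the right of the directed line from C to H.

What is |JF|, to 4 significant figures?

31.02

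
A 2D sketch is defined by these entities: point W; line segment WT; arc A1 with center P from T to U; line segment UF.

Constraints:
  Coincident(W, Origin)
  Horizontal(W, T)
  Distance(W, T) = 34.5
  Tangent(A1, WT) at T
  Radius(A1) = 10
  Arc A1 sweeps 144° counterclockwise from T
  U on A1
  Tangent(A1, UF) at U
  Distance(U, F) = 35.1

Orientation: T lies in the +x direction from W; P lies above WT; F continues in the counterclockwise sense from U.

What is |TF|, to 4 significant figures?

44.79

W is at the origin; WT is horizontal with |WT| = 34.5 and T on the +x side, so T = (34.50, 0.000). The tangent condition forces PT to be normal to WT, so P = T + (0, 10) = (34.50, 10.00). On A1, T sits at bearing -90° from P; a 144° counterclockwise sweep puts U at bearing 54°, so U = P + 10.0·(cos 54°, sin 54°) = (40.38, 18.09). Tangency of A1 to UF means the radius PU is perpendicular to UF, so UF runs along (−sin 54°, cos 54°); with |UF| = 35.1, F = (11.98, 38.72). Then |TF| = |F − T| = 44.79.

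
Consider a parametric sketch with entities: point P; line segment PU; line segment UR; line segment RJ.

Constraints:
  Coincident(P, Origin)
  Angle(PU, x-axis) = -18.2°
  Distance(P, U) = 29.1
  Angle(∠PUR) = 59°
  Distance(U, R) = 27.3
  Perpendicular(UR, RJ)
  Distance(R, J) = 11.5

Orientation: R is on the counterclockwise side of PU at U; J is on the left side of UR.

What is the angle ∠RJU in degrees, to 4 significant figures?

67.16°

P is at the origin; PU runs at -18.2° with length 29.1, so U = 29.1·(cos -18.2°, sin -18.2°) = (27.64, -9.089). ∠PUR = 59.0°, so UR runs at -18.2° + (180° − 59.0°) = 102.8° from the x-axis; with |UR| = 27.3, R = U + 27.3·(cos 102.8°, sin 102.8°) = (21.60, 17.53). The perpendicularity gives RJ at right angles to UR; with |RJ| = 11.5 on the left of UR, J = R + 11.5·(-0.9751, -0.2215) = (10.38, 14.98). Then cos ∠RJU = JR·JU / (|JR||JU|), giving 67.16°.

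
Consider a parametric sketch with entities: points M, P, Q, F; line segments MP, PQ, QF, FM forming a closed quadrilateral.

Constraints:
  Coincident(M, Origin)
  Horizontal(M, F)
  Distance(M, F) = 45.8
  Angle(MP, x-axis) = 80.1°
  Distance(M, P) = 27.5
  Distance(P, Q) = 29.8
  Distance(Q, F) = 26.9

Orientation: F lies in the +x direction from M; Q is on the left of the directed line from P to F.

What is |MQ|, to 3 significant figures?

42.2

Checks: |PQ| = 29.80 ✓; |QF| = 26.90 ✓.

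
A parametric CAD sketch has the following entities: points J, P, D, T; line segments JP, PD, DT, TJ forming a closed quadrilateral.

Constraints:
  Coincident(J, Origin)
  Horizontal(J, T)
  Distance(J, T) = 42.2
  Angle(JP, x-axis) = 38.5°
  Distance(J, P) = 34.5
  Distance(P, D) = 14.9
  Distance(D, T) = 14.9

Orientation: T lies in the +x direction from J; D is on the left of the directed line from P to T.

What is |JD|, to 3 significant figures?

42.9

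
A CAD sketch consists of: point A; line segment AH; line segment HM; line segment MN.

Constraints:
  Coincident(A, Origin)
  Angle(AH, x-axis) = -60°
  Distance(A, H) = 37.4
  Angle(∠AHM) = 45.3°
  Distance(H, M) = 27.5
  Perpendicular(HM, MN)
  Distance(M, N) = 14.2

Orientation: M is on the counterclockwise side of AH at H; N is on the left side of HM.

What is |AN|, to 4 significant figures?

12.44

A is at the origin; AH runs at -60.0° with length 37.4, so H = 37.4·(cos -60.0°, sin -60.0°) = (18.70, -32.39). ∠AHM = 45.3°, so HM runs at -60.0° + (180° − 45.3°) = 74.70° from the x-axis; with |HM| = 27.5, M = H + 27.5·(cos 74.70°, sin 74.70°) = (25.96, -5.864). HM ⟂ MN; with |MN| = 14.2 on the left of HM, N = M + 14.2·(-0.9646, 0.2639) = (12.26, -2.117). Then |AN| = |N − A| = 12.44.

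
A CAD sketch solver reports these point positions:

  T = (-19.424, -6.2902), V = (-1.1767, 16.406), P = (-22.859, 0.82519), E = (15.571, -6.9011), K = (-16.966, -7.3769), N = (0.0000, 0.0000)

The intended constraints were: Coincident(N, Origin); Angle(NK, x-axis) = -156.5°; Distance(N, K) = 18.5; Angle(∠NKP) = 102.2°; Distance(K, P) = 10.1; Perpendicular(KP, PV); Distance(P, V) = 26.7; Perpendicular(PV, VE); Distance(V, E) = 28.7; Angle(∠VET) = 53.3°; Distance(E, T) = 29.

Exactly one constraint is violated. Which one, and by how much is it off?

Distance(E, T) = 29 — off by 6.00.

N = (0.00, 0.00) ✓; NK at -156.5° ✓; |NK| = 18.50 ✓; ∠NKP = 102.2° ✓; |KP| = 10.10 ✓; ∠(KP, PV) = 90.00° ✓; |PV| = 26.70 ✓; ∠(PV, VE) = 90.00° ✓; |VE| = 28.70 ✓; ∠VET = 53.30° ✓; |ET| = 35.00 ✗.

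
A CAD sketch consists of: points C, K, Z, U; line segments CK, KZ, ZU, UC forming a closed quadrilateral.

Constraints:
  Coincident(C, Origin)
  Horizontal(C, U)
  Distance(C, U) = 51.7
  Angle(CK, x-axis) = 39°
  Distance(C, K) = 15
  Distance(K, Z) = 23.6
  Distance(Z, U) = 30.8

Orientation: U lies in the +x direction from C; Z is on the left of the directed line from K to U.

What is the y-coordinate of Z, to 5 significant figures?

22.866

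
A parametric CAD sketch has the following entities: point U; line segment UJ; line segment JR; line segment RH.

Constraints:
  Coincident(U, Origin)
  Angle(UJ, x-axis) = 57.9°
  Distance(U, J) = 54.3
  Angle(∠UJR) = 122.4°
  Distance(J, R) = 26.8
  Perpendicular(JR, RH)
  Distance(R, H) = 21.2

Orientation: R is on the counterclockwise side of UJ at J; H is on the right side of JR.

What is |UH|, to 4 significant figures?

87.29

U is at the origin; UJ runs at 57.9° with length 54.3, so J = 54.3·(cos 57.9°, sin 57.9°) = (28.85, 46.00). ∠UJR = 122.4°, so JR runs at 57.9° + (180° − 122.4°) = 115.5° from the x-axis; with |JR| = 26.8, R = J + 26.8·(cos 115.5°, sin 115.5°) = (17.32, 70.19). The perpendicularity gives RH at right angles to JR; with |RH| = 21.2 on the right of JR, H = R + 21.2·(0.9026, 0.4305) = (36.45, 79.31). Then |UH| = |H − U| = 87.29.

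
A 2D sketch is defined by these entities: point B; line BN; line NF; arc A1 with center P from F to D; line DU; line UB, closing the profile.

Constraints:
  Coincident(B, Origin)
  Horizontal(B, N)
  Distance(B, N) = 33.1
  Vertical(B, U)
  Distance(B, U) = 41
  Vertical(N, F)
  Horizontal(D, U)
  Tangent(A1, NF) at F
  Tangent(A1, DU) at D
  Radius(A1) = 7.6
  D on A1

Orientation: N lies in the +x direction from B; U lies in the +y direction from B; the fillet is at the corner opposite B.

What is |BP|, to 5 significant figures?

42.022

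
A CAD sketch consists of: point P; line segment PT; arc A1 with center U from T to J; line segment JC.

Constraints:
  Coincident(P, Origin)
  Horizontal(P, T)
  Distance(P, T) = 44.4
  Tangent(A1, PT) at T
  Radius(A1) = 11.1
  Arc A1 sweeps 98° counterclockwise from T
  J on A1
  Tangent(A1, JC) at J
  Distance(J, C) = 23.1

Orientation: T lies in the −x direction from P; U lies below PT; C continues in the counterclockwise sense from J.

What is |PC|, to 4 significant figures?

63.12

P is at the origin; PT is horizontal with |PT| = 44.4 and T on the −x side, so T = (-44.40, 0.000). The tangent condition forces UT to be normal to PT, so U = T + (0, -11.1) = (-44.40, -11.10). On A1, T sits at bearing 90° from U; a 98° counterclockwise sweep puts J at bearing 188°, so J = U + 11.1·(cos 188°, sin 188°) = (-55.39, -12.64). Tangency of A1 to JC means the radius UJ is perpendicular to JC, so JC runs along (−sin 188°, cos 188°); with |JC| = 23.1, C = (-52.18, -35.52). Then |PC| = |C − P| = 63.12.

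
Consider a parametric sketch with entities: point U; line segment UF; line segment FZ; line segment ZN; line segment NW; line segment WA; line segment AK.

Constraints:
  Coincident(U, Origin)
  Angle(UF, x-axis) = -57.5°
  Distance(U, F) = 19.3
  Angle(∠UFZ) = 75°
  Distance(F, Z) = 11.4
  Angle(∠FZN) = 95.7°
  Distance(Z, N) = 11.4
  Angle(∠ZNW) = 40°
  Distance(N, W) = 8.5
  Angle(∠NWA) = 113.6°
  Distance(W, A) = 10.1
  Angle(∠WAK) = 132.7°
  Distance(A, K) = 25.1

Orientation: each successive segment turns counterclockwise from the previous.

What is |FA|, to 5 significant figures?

10.803

∠ZNW = 40.0° gives NW at -88.200° from the x-axis; with |NW| = 8.5, W = (10.740, -7.8699). ∠NWA = 113.6° gives WA at -21.800° from the x-axis; with |WA| = 10.1, A = (20.118, -11.621). Then |FA| = |A − F| = 10.803.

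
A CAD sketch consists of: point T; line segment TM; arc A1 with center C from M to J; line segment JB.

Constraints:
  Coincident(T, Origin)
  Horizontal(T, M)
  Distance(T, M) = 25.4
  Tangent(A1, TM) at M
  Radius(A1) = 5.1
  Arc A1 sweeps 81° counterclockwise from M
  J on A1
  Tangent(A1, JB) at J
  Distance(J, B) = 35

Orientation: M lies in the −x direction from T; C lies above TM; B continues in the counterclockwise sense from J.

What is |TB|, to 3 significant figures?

41.6

On A1, M sits at bearing -90° from C; an 81° counterclockwise sweep puts J at bearing -9°, so J = C + 5.1·(cos -9°, sin -9°) = (-20.4, 4.30). Tangency of A1 to JB means the radius CJ is perpendicular to JB, so JB runs along (−sin -9°, cos -9°); with |JB| = 35.0, B = (-14.9, 38.9). Then |TB| = |B − T| = 41.6.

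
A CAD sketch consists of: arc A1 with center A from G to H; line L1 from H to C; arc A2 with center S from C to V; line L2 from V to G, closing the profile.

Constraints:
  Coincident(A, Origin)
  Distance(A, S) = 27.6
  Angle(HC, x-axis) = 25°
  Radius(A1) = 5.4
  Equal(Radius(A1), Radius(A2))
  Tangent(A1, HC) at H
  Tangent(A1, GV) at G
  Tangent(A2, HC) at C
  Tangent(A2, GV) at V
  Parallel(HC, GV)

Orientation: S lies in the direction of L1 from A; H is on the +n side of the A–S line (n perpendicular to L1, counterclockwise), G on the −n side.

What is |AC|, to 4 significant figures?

28.12

The slot axis is L1's direction at 25.0°, so u = (cos 25.0°, sin 25.0°) = (0.9063, 0.4226) and n = (−sin 25.0°, cos 25.0°) = (-0.4226, 0.9063). A is at the origin and S lies 27.6 along u from A, so S = 27.6·u = (25.01, 11.66). Tangency of A1 to both parallel lines with radius 5.4 puts H and G at A ± 5.4·n: H = (-2.282, 4.894), G = (2.282, -4.894). Equal radii place C and V the same way about S: C = S + 5.4·n = (22.73, 16.56), V = S − 5.4·n = (27.30, 6.770). Then |AC| = |C − A| = 28.12.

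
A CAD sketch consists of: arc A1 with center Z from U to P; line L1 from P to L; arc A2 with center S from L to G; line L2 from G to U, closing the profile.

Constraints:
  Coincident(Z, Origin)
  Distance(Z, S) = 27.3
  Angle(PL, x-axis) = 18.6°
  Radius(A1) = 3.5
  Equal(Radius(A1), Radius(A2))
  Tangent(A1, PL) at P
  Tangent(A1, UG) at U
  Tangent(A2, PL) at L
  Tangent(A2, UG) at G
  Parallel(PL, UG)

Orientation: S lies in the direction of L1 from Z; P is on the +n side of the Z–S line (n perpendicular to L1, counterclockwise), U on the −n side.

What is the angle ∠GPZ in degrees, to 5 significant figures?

75.619°

Tangency of A1 to both parallel lines with radius 3.5 puts P and U at Z ± 3.5·n: P = (-1.1164, 3.3172), U = (1.1164, -3.3172). Equal radii place L and G the same way about S: L = S + 3.5·n = (24.758, 12.025), G = S − 3.5·n = (26.990, 5.3904). Then cos ∠GPZ = PG·PZ / (|PG||PZ|), giving 75.619°.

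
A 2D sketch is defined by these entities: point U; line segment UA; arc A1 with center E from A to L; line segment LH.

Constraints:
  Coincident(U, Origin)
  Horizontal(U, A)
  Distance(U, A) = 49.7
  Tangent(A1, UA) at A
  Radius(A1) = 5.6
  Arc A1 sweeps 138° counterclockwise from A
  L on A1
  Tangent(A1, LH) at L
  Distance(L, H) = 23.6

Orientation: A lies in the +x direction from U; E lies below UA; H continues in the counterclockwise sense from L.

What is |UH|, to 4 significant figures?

68.44

On A1, A sits at bearing 90° from E; a 138° counterclockwise sweep puts L at bearing 228°, so L = E + 5.6·(cos 228°, sin 228°) = (45.95, -9.762). Tangency of A1 to LH means the radius EL is perpendicular to LH, so LH runs along (−sin 228°, cos 228°); with |LH| = 23.6, H = (63.49, -25.55). Then |UH| = |H − U| = 68.44.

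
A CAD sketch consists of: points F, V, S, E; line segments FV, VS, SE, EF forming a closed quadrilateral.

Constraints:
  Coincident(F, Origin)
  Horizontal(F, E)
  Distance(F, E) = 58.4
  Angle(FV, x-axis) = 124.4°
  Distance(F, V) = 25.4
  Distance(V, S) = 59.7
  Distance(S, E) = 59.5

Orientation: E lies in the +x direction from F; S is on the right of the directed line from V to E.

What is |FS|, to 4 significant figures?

35.09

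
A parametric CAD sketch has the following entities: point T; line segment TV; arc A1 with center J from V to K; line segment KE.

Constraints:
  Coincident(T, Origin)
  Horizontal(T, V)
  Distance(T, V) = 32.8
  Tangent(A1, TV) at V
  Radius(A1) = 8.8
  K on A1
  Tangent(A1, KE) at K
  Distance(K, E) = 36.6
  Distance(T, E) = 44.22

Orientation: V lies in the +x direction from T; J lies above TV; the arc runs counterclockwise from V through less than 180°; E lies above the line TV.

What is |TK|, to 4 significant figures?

41.97

T is at the origin; TV is horizontal with |TV| = 32.8 and V on the +x side, so V = (32.80, 0.000). Since A1 is tangent to TV there, JV ⟂ TV, so J = V + (0, 8.8) = (32.80, 8.800). Since JK ⟂ KE (tangency), |JE| = √(8.8² + 36.6²) = 37.64 regardless of where K sits on A1. So E lies on both circle(T, 44.22) and circle(J, 37.64); the above-TV intersection is E = (14.59, 41.74). K is the foot of the tangent from E: K = (39.29, 14.74).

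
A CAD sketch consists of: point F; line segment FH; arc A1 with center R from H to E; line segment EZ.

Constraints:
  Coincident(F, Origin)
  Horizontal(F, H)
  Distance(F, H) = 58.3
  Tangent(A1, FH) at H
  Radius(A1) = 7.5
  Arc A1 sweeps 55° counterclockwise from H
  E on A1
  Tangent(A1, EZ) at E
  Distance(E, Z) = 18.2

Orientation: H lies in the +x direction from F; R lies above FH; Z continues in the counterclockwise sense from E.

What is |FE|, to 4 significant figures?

64.52

F is at the origin; F and H share the same y with |FH| = 58.3 and H on the +x side, so H = (58.30, 0.000). A1 meets FH tangentially, so RH is at right angles to FH, so R = H + (0, 7.5) = (58.30, 7.500). On A1, H sits at bearing -90° from R; a 55° counterclockwise sweep puts E at bearing -35°, so E = R + 7.5·(cos -35°, sin -35°) = (64.44, 3.198). Then |FE| = |E − F| = 64.52.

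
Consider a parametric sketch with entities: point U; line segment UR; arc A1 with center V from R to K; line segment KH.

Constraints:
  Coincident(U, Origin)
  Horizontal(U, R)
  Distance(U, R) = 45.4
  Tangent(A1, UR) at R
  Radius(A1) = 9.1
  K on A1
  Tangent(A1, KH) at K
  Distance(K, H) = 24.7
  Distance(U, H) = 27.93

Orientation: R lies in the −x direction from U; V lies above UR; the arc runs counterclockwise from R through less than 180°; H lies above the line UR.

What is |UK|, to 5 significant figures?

39.453

Checks: U.y = 0.00, R.y = 0.00 ✓; |VK| = 9.100 ✓; ∠(VK, KH) = 90.00° ✓; |KH| = 24.70 ✓; |UH| = 27.93 ✓.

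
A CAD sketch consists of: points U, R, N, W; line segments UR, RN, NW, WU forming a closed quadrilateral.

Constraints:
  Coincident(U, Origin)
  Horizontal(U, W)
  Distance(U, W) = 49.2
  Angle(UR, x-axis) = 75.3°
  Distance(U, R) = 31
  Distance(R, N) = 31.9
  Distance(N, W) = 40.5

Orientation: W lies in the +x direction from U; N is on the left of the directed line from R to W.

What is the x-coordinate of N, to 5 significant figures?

38.452

Checks: |RN| = 31.90 ✓; |NW| = 40.50 ✓.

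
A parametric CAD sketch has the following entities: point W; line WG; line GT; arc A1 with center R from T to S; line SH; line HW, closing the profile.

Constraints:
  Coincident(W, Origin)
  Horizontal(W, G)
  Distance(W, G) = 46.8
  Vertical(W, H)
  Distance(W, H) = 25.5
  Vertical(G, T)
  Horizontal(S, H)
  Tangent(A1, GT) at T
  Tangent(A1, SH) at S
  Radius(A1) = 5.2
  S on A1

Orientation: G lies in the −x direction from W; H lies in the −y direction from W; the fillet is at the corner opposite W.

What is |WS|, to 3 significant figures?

48.8

The virtual corner opposite W is at (-46.8, -25.5). A1 meets GT tangentially, so RT is at right angles to GT and A1 meets SH tangentially, so RS is at right angles to SH, with radius 5.2, so the center R sits 5.2 in from both sides at R = (-41.6, -20.3). That places the tangent points at T = (-46.8, -20.3) on GT and S = (-41.6, -25.5) on SH. Then |WS| = |S − W| = 48.8.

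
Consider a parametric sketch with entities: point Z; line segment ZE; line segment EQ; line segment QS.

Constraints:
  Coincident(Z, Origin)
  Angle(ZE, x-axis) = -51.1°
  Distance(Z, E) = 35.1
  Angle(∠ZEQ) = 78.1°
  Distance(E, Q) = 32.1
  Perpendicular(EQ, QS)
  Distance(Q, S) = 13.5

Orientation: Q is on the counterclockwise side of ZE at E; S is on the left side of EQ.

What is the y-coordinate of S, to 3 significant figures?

6.09

Z is at the origin; ZE runs at -51.1° with length 35.1, so E = 35.1·(cos -51.1°, sin -51.1°) = (22.0, -27.3). ∠ZEQ = 78.1°, so EQ runs at -51.1° + (180° − 78.1°) = 50.8° from the x-axis; with |EQ| = 32.1, Q = E + 32.1·(cos 50.8°, sin 50.8°) = (42.3, -2.44). EQ is perpendicular to QS; with |QS| = 13.5 on the left of EQ, S = Q + 13.5·(-0.775, 0.632) = (31.9, 6.09). So S.y = 6.09.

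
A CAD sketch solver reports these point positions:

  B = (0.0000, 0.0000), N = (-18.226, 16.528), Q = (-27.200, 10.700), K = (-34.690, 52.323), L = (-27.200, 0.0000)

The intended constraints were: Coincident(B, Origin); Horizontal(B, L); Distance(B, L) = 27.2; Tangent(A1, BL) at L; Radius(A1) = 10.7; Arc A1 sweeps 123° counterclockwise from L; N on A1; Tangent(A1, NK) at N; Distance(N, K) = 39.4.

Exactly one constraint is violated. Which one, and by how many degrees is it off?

Tangent(A1, NK) at N — off by 8.30°.

B = (0.00, 0.00) ✓; B.y = 0.00, L.y = 0.00 ✓; |BL| = 27.20 ✓; ∠(QL, LB) = 90.00° ✓; |QL| = 10.70 ✓; bearing(Q→N) − bearing(Q→L) = 123.0° ✓; |QN| = 10.70 ✓; ∠(QN, NK) = 98.30° ✗; |NK| = 39.40 ✓.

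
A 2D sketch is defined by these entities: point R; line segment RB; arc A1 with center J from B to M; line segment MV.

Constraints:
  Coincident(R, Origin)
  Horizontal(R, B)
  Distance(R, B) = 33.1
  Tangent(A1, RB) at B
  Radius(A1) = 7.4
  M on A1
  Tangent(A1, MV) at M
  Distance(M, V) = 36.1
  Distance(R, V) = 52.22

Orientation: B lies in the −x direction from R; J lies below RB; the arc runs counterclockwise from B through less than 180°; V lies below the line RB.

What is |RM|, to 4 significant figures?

41.28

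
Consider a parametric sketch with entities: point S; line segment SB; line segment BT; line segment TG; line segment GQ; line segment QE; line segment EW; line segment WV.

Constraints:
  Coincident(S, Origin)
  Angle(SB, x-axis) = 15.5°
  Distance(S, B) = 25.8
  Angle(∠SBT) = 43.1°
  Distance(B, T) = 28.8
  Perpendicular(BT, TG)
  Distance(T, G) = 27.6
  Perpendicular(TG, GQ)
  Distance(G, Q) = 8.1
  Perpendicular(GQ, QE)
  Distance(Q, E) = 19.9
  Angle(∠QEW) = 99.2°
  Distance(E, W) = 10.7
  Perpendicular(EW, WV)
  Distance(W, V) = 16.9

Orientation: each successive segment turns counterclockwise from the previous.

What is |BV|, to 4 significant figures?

40.84

S is at the origin; SB runs at 15.5° with length 25.8, so B = (24.86, 6.895). ∠SBT = 43.1° gives BT at 152.4° from the x-axis; with |BT| = 28.8, T = (-0.6610, 20.24). BT is perpendicular to TG, so TG runs at -117.6°; with |TG| = 27.6, G = (-13.45, -4.222). TG ⟂ GQ, so GQ runs at -27.60°; with |GQ| = 8.1, Q = (-6.270, -7.974). GQ ⟂ QE, so QE runs at 62.40°; with |QE| = 19.9, E = (2.950, 9.661). ∠QEW = 99.2° gives EW at 143.2° from the x-axis; with |EW| = 10.7, W = (-5.618, 16.07). EW is perpendicular to WV, so WV runs at -126.8°; with |WV| = 16.9, V = (-15.74, 2.538). Then |BV| = |V − B| = 40.84.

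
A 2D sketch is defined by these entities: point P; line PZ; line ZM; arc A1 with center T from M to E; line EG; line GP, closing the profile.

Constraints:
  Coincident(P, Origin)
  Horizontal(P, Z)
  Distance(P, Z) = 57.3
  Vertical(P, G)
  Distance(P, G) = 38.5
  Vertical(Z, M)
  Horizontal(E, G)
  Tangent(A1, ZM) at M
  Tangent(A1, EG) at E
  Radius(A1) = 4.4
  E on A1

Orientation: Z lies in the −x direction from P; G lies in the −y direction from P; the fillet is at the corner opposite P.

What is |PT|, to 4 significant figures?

62.94

P is at the origin; P and Z share the same y with |PZ| = 57.3 and Z on the −x side, so Z = (-57.30, 0.000). P and G share the same x with |PG| = 38.5 and G on the −y side, so G = (0.000, -38.50). The virtual corner opposite P is at (-57.30, -38.50). The tangent condition forces TM to be normal to ZM and the tangent condition forces TE to be normal to EG, with radius 4.4, so the center T sits 4.4 in from both sides at T = (-52.90, -34.10). Then |PT| = |T − P| = 62.94.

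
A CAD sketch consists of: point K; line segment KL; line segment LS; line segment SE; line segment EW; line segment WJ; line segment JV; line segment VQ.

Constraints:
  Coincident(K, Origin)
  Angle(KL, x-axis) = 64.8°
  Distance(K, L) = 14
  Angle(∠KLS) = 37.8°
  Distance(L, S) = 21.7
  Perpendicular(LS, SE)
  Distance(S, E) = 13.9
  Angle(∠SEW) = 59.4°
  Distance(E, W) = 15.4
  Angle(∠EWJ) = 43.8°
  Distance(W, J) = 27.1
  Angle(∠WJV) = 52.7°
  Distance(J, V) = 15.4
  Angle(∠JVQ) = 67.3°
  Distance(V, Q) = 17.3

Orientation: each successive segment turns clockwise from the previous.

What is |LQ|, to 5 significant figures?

16.750

∠WJV = 52.7° gives JV at 168.50° from the x-axis; with |JV| = 15.4, V = (-1.4078, -18.224). ∠JVQ = 67.3° gives VQ at 55.800° from the x-axis; with |VQ| = 17.3, Q = (8.3162, -3.9156). Then |LQ| = |Q − L| = 16.750.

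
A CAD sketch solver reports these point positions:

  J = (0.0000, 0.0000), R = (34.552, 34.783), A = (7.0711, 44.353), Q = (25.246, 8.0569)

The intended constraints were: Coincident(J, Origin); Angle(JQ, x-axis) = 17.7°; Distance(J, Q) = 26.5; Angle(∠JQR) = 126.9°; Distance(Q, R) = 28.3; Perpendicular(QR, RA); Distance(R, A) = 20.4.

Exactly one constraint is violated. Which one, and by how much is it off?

Distance(R, A) = 20.4 — off by 8.70.

J = (0.00, 0.00) ✓; JQ at 17.70° ✓; |JQ| = 26.50 ✓; ∠JQR = 126.9° ✓; |QR| = 28.30 ✓; ∠(QR, RA) = 90.00° ✓; |RA| = 29.10 ✗.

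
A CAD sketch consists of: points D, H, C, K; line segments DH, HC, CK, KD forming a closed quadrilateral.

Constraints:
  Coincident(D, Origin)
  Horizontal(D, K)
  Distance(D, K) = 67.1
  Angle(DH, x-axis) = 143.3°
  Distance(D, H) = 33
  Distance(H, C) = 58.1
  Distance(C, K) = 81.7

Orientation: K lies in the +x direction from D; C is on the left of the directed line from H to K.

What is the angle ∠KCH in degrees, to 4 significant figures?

84.51°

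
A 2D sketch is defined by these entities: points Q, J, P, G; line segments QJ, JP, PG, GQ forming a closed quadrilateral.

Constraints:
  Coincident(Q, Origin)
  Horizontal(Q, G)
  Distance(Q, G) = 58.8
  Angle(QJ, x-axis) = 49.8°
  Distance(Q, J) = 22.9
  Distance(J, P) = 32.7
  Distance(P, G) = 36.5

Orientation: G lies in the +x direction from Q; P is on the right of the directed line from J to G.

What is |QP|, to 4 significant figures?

28.39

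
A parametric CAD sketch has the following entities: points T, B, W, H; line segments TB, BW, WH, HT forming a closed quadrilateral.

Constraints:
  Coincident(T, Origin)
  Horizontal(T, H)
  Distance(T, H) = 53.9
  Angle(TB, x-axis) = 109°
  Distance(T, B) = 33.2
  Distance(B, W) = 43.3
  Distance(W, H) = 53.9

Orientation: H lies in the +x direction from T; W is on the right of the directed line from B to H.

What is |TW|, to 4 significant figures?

10.32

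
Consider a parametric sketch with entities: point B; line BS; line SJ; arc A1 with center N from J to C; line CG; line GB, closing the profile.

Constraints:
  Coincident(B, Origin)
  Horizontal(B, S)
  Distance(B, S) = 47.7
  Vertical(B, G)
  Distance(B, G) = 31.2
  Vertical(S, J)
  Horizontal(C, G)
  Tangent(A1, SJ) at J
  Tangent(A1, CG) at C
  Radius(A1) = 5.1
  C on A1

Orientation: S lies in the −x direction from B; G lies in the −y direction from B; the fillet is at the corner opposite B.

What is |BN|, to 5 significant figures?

49.960

B and G share the same x with |BG| = 31.2 and G on the −y side, so G = (0.0000, -31.200). The virtual corner opposite B is at (-47.700, -31.200). A1 meets SJ tangentially, so NJ is at right angles to SJ and tangency of A1 to CG means the radius NC is perpendicular to CG, with radius 5.1, so the center N sits 5.1 in from both sides at N = (-42.600, -26.100). Then |BN| = |N − B| = 49.960.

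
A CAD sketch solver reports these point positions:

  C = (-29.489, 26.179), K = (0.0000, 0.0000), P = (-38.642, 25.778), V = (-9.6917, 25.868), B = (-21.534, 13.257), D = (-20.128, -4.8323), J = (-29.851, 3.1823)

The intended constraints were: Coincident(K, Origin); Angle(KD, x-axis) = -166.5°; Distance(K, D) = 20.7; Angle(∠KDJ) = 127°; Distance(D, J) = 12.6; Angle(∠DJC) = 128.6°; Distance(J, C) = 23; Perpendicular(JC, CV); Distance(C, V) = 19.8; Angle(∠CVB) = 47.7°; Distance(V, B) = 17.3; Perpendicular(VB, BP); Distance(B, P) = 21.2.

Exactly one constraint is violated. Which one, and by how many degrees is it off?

Perpendicular(VB, BP) — off by 7.00°.

K = (0.00, 0.00) ✓; KD at -166.5° ✓; |KD| = 20.70 ✓; ∠KDJ = 127.0° ✓; |DJ| = 12.60 ✓; ∠DJC = 128.6° ✓; |JC| = 23.00 ✓; ∠(JC, CV) = 90.00° ✓; |CV| = 19.80 ✓; ∠CVB = 47.70° ✓; |VB| = 17.30 ✓; ∠(VB, BP) = 83.00° ✗; |BP| = 21.20 ✓.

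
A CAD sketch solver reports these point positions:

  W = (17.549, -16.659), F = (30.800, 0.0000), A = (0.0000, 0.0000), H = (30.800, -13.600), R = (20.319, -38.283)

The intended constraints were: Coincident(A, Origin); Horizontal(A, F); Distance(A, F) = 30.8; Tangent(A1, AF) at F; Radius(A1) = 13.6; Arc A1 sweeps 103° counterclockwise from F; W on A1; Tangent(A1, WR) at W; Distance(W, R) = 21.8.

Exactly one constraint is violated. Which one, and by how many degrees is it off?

Tangent(A1, WR) at W — off by 5.70°.

A = (0.00, 0.00) ✓; A.y = 0.00, F.y = 0.00 ✓; |AF| = 30.80 ✓; ∠(HF, FA) = 90.00° ✓; |HF| = 13.60 ✓; bearing(H→W) − bearing(H→F) = 103.0° ✓; |HW| = 13.60 ✓; ∠(HW, WR) = 95.70° ✗; |WR| = 21.80 ✓.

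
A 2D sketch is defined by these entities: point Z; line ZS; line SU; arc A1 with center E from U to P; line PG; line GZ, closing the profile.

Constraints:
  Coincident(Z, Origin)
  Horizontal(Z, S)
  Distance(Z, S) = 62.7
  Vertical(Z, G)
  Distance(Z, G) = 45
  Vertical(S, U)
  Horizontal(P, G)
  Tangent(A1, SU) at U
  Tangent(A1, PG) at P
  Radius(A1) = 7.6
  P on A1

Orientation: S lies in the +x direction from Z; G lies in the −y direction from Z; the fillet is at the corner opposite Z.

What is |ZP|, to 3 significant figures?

71.1

Z is at the origin; ZS is horizontal with |ZS| = 62.7 and S on the +x side, so S = (62.7, 0.00). Z and G share the same x with |ZG| = 45.0 and G on the −y side, so G = (0.00, -45.0). The virtual corner opposite Z is at (62.7, -45.0). Tangency of A1 to SU means the radius EU is perpendicular to SU and tangency of A1 to PG means the radius EP is perpendicular to PG, with radius 7.6, so the center E sits 7.6 in from both sides at E = (55.1, -37.4). That places the tangent points at U = (62.7, -37.4) on SU and P = (55.1, -45.0) on PG. Then |ZP| = |P − Z| = 71.1.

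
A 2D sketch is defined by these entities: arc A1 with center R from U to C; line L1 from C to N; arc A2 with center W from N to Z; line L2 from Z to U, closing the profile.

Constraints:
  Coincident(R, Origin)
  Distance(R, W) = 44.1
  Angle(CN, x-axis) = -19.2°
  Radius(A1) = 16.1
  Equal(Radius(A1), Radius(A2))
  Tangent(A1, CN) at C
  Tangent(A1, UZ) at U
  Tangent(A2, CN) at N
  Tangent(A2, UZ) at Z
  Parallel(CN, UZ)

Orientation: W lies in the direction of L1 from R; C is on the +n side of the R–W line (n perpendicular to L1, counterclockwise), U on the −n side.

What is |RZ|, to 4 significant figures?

46.95

The slot axis is L1's direction at -19.2°, so u = (cos -19.2°, sin -19.2°) = (0.9444, -0.3289) and n = (−sin -19.2°, cos -19.2°) = (0.3289, 0.9444). R is at the origin and W lies 44.1 along u from R, so W = 44.1·u = (41.65, -14.50). Tangency of A1 to both parallel lines with radius 16.1 puts C and U at R ± 16.1·n: C = (5.295, 15.20), U = (-5.295, -15.20). Equal radii place N and Z the same way about W: N = W + 16.1·n = (46.94, 0.7014), Z = W − 16.1·n = (36.35, -29.71). Then |RZ| = |Z − R| = 46.95.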